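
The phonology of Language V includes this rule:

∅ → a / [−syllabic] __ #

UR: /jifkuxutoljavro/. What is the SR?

jifkuxutoljavro

No segment of /jifkuxutoljavro/ meets the structural description of the rule, so the form surfaces unchanged.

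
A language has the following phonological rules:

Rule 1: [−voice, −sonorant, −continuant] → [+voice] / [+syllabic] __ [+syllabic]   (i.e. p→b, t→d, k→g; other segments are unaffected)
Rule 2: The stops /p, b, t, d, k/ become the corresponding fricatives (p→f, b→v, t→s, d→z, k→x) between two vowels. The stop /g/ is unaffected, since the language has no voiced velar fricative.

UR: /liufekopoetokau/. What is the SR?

liufegovoezogau

Rule 1 (intervocalic voicing): /k/ is a voiceless stop between vowels /e/ and /o/, so it voices to [g]. /p/ is a voiceless stop between vowels /o/ and /o/, so it voices to [b]. /t/ is a voiceless stop between vowels /e/ and /o/, so it voices to [d]. /k/ is a voiceless stop between vowels /o/ and /a/, so it voices to [g]. /liufekopoetokau/ → liufegoboedogau.
Rule 2 (intervocalic spirantization): /b/ is a stop between vowels /o/ and /o/, so it spirantizes to the fricative [v]. /d/ is a stop between vowels /e/ and /o/, so it spirantizes to the fricative [z]. /liufegoboedogau/ → liufegovoezogau.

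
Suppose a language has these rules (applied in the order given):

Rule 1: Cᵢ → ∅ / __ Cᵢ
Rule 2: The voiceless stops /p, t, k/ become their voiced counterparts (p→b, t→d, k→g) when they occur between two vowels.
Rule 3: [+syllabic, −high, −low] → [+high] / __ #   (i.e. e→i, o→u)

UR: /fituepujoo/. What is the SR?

fiduebujou

Rule 1 (degemination): no segment meets the environment; /fituepujoo/ is unchanged.
Rule 2 (intervocalic voicing): /t/ is a voiceless stop between vowels /i/ and /u/, so it voices to [d]. /p/ is a voiceless stop between vowels /e/ and /u/, so it voices to [b]. /fituepujoo/ → fiduebujoo.
Rule 3 (final vowel raising): /o/ is a mid vowel in word-final position, so it raises to [u]. /fiduebujoo/ → fiduebujou.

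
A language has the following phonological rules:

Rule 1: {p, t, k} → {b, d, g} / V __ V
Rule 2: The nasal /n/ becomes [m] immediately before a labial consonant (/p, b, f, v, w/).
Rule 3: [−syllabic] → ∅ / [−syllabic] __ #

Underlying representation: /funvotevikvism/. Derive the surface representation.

Rule 1 (intervocalic voicing): /t/ is a voiceless stop between vowels /o/ and /e/, so it voices to [d]. /funvotevikvism/ → funvodevikvism.
Rule 2 (nasal place assimilation): /n/ precedes the labial consonant /v/, so it assimilates in place to [m]. /funvodevikvism/ → fumvodevikvism.
Rule 3 (final cluster simplification): /m/ is the second consonant of a word-final cluster /sm/, so it deletes. /fumvodevikvism/ → fumvodevikvis.

fumvodevikvis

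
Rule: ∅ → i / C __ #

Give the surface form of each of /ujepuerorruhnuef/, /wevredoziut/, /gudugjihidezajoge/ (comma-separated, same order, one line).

ujepuerorruhnuefi, wevredoziuti, gudugjihidezajoge

/ujepuerorruhnuef/: the form ends in the consonant /f/, so [i] is inserted word-finally. → [ujepuerorruhnuefi].
/wevredoziut/: the form ends in the consonant /t/, so [i] is inserted word-finally. → [wevredoziuti].
/gudugjihidezajoge/: the rule's environment is not met; surfaces unchanged as [gudugjihidezajoge].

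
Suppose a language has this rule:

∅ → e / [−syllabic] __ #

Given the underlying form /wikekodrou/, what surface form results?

wikekodrou

No segment of /wikekodrou/ meets the structural description of the rule, so the form surfaces unchanged.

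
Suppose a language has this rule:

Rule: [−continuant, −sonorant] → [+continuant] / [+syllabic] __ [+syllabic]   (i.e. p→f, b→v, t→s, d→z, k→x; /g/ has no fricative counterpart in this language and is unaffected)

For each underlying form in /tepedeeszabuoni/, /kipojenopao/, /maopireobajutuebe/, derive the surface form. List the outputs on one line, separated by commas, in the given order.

tefezeeszavuoni, kifojenofao, maofireovajusueve

/tepedeeszabuoni/: /p/ is a stop between vowels /e/ and /e/, so it spirantizes to the fricative [f]. /d/ is a stop between vowels /e/ and /e/, so it spirantizes to the fricative [z]. /b/ is a stop between vowels /a/ and /u/, so it spirantizes to the fricative [v]. → [tefezeeszavuoni].
/kipojenopao/: /p/ is a stop between vowels /i/ and /o/, so it spirantizes to the fricative [f]. /p/ is a stop between vowels /o/ and /a/, so it spirantizes to the fricative [f]. → [kifojenofao].
/maopireobajutuebe/: /p/ is a stop between vowels /o/ and /i/, so it spirantizes to the fricative [f]. /b/ is a stop between vowels /o/ and /a/, so it spirantizes to the fricative [v]. /t/ is a stop between vowels /u/ and /u/, so it spirantizes to the fricative [s]. /b/ is a stop between vowels /e/ and /e/, so it spirantizes to the fricative [v]. → [maofireovajusueve].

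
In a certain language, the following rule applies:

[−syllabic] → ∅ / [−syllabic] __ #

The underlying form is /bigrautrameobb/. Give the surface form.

bigrautrameob

/b/ is the second consonant of a word-final cluster /bb/, so it deletes.
The other instances of /b/, /g/, /r/, /t/, /m/ do not occur in the required environment and remain unchanged.
Surface form: [bigrautrameob].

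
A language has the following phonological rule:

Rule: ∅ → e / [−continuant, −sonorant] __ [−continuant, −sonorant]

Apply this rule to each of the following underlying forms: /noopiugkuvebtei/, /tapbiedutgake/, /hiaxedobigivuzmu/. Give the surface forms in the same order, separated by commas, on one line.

/noopiugkuvebtei/: /g/ and /k/ form a stop–stop cluster, so [e] is inserted between them. /b/ and /t/ form a stop–stop cluster, so [e] is inserted between them. → [noopiugekuvebetei].
/tapbiedutgake/: /p/ and /b/ form a stop–stop cluster, so [e] is inserted between them. /t/ and /g/ form a stop–stop cluster, so [e] is inserted between them. → [tapebiedutegake].
/hiaxedobigivuzmu/: the rule's environment is not met; surfaces unchanged as [hiaxedobigivuzmu].

noopiugekuvebetei, tapebiedutegake, hiaxedobigivuzmu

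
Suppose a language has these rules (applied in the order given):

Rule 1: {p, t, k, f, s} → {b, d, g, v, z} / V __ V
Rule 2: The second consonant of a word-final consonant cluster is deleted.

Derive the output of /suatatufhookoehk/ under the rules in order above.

suadadufhoogoeh

Rule 1 (intervocalic voicing): /t/ is a voiceless obstruent between vowels /a/ and /a/, so it voices to [d]. /t/ is a voiceless obstruent between vowels /a/ and /u/, so it voices to [d]. /k/ is a voiceless obstruent between vowels /o/ and /o/, so it voices to [g]. /suatatufhookoehk/ → suadadufhoogoehk.
Rule 2 (final cluster simplification): /k/ is the second consonant of a word-final cluster /hk/, so it deletes. /suadadufhoogoehk/ → suadadufhoogoeh.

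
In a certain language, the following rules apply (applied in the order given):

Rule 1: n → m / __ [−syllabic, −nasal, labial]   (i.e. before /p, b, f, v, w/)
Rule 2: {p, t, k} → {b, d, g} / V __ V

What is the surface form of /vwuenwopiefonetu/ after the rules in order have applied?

vwuemwobiefonedu

Rule 1 (nasal place assimilation): /n/ precedes the labial consonant /w/, so it assimilates in place to [m]. /vwuenwopiefonetu/ → vwuemwopiefonetu.
Rule 2 (intervocalic voicing): /p/ is a voiceless stop between vowels /o/ and /i/, so it voices to [b]. /t/ is a voiceless stop between vowels /e/ and /u/, so it voices to [d]. /vwuemwopiefonetu/ → vwuemwobiefonedu.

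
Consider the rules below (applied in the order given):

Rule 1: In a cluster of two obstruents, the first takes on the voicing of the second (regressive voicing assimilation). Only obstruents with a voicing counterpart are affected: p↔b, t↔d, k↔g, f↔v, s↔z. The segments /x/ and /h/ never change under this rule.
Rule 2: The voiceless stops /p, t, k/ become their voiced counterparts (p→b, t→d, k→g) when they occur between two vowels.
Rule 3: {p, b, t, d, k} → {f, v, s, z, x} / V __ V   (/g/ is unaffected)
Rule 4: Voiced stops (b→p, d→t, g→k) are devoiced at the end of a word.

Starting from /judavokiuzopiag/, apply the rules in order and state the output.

Rule 1 (regressive voicing assimilation): no segment meets the environment; /judavokiuzopiag/ is unchanged.
Rule 2 (intervocalic voicing): /k/ is a voiceless stop between vowels /o/ and /i/, so it voices to [g]. /p/ is a voiceless stop between vowels /o/ and /i/, so it voices to [b]. /judavokiuzopiag/ → judavogiuzobiag.
Rule 3 (intervocalic spirantization): /d/ is a stop between vowels /u/ and /a/, so it spirantizes to the fricative [z]. /b/ is a stop between vowels /o/ and /i/, so it spirantizes to the fricative [v]. /judavogiuzobiag/ → juzavogiuzoviag.
Rule 4 (final devoicing): /g/ is a voiced stop in word-final position, so it devoices to [k]. /juzavogiuzoviag/ → juzavogiuzoviak.

juzavogiuzoviak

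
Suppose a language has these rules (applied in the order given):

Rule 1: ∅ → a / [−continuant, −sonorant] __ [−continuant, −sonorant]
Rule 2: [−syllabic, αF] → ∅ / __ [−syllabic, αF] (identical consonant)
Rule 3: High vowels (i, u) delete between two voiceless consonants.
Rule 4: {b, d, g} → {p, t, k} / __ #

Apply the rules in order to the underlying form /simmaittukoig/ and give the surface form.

Rule 1 (stop-cluster a-epenthesis): /t/ and /t/ form a stop–stop cluster, so [a] is inserted between them. /simmaittukoig/ → simmaitatukoig.
Rule 2 (degemination): /mm/ is a geminate; the first /m/ deletes. /simmaitatukoig/ → simaitatukoig.
Rule 3 (high vowel syncope): /u/ is a high vowel flanked by voiceless consonants /t/ and /k/, so it deletes. /simaitatukoig/ → simaitatkoig.
Rule 4 (final devoicing): /g/ is a voiced stop in word-final position, so it devoices to [k]. /simaitatkoig/ → simaitatkoik.

simaitatkoik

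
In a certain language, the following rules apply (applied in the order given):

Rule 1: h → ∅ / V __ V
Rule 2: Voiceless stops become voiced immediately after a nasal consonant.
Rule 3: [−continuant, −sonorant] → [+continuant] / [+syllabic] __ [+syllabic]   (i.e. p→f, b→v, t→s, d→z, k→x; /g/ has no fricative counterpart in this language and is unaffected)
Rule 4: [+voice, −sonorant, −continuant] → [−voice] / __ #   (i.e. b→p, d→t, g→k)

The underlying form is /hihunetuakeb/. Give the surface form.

hiunesuaxep

Rule 1 (intervocalic h-deletion): /h/ occurs between vowels /i/ and /u/, so it deletes. /hihunetuakeb/ → hiunetuakeb.
Rule 2 (post-nasal voicing): no segment meets the environment; /hiunetuakeb/ is unchanged.
Rule 3 (intervocalic spirantization): /t/ is a stop between vowels /e/ and /u/, so it spirantizes to the fricative [s]. /k/ is a stop between vowels /a/ and /e/, so it spirantizes to the fricative [x]. /hiunetuakeb/ → hiunesuaxeb.
Rule 4 (final devoicing): /b/ is a voiced stop in word-final position, so it devoices to [p]. /hiunesuaxeb/ → hiunesuaxep.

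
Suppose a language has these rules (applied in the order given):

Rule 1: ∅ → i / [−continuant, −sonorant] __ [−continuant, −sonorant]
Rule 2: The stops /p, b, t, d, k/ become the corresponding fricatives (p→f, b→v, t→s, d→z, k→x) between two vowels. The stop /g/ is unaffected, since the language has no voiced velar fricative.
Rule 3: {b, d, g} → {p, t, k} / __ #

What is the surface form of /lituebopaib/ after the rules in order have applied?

lisuevofaip

Rule 1 (stop-cluster i-epenthesis): no segment meets the environment; /lituebopaib/ is unchanged.
Rule 2 (intervocalic spirantization): /t/ is a stop between vowels /i/ and /u/, so it spirantizes to the fricative [s]. /b/ is a stop between vowels /e/ and /o/, so it spirantizes to the fricative [v]. /p/ is a stop between vowels /o/ and /a/, so it spirantizes to the fricative [f]. /lituebopaib/ → lisuevofaib.
Rule 3 (final devoicing): /b/ is a voiced stop in word-final position, so it devoices to [p]. /lisuevofaib/ → lisuevofaip.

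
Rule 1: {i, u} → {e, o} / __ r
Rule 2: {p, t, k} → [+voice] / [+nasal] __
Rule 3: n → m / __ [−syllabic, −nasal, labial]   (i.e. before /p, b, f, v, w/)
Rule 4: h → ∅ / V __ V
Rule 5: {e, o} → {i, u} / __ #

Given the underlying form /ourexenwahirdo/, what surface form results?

oorexemwaerdu

Rule 1 (pre-rhotic lowering): /u/ is a high vowel immediately before /r/, so it lowers to [o]. /i/ is a high vowel immediately before /r/, so it lowers to [e]. /ourexenwahirdo/ → oorexenwaherdo.
Rule 2 (post-nasal voicing): no segment meets the environment; /oorexenwaherdo/ is unchanged.
Rule 3 (nasal place assimilation): /n/ precedes the labial consonant /w/, so it assimilates in place to [m]. /oorexenwaherdo/ → oorexemwaherdo.
Rule 4 (intervocalic h-deletion): /h/ occurs between vowels /a/ and /e/, so it deletes. /oorexemwaherdo/ → oorexemwaerdo.
Rule 5 (final vowel raising): /o/ is a mid vowel in word-final position, so it raises to [u]. /oorexemwaerdo/ → oorexemwaerdu.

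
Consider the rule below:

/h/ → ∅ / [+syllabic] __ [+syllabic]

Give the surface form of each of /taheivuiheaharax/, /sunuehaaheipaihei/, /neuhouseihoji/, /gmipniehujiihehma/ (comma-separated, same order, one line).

/taheivuiheaharax/: /h/ occurs between vowels /a/ and /e/, so it deletes. /h/ occurs between vowels /i/ and /e/, so it deletes. /h/ occurs between vowels /a/ and /a/, so it deletes. → [taeivuieaarax].
/sunuehaaheipaihei/: /h/ occurs between vowels /e/ and /a/, so it deletes. /h/ occurs between vowels /a/ and /e/, so it deletes. /h/ occurs between vowels /i/ and /e/, so it deletes. → [sunueaaeipaiei].
/neuhouseihoji/: /h/ occurs between vowels /u/ and /o/, so it deletes. /h/ occurs between vowels /i/ and /o/, so it deletes. → [neuouseioji].
/gmipniehujiihehma/: /h/ occurs between vowels /e/ and /u/, so it deletes. /h/ occurs between vowels /i/ and /e/, so it deletes. → [gmipnieujiiehma].

taeivuieaarax, sunueaaeipaiei, neuouseioji, gmipnieujiiehma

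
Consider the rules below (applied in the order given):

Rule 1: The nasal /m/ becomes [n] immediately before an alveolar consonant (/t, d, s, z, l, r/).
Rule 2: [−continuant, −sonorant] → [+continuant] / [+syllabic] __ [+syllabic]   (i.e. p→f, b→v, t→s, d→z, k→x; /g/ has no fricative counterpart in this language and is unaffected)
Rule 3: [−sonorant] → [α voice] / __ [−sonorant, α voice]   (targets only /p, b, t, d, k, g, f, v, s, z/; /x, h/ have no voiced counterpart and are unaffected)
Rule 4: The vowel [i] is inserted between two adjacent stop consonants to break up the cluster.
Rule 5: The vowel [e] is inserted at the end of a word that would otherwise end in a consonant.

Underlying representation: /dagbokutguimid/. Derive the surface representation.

dagiboxudiguimide

Rule 1 (nasal place assimilation): no segment meets the environment; /dagbokutguimid/ is unchanged.
Rule 2 (intervocalic spirantization): /k/ is a stop between vowels /o/ and /u/, so it spirantizes to the fricative [x]. /dagbokutguimid/ → dagboxutguimid.
Rule 3 (regressive voicing assimilation): /t/ precedes the voiced obstruent /g/, so it voices to [d] by assimilation. /dagboxutguimid/ → dagboxudguimid.
Rule 4 (stop-cluster i-epenthesis): /g/ and /b/ form a stop–stop cluster, so [i] is inserted between them. /d/ and /g/ form a stop–stop cluster, so [i] is inserted between them. /dagboxudguimid/ → dagiboxudiguimid.
Rule 5 (final e-epenthesis): the form ends in the consonant /d/, so [e] is inserted word-finally. /dagiboxudiguimid/ → dagiboxudiguimide.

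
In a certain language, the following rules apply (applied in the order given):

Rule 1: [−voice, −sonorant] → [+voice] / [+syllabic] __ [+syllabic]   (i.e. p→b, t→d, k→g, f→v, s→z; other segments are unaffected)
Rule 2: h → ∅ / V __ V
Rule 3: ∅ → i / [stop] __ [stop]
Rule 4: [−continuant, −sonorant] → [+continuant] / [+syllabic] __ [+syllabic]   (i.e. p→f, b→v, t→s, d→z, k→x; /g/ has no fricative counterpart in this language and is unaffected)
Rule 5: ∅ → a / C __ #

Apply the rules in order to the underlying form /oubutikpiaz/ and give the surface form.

ouvuzixifiaza

Rule 1 (intervocalic voicing): /t/ is a voiceless obstruent between vowels /u/ and /i/, so it voices to [d]. /oubutikpiaz/ → oubudikpiaz.
Rule 2 (intervocalic h-deletion): no segment meets the environment; /oubudikpiaz/ is unchanged.
Rule 3 (stop-cluster i-epenthesis): /k/ and /p/ form a stop–stop cluster, so [i] is inserted between them. /oubudikpiaz/ → oubudikipiaz.
Rule 4 (intervocalic spirantization): /b/ is a stop between vowels /u/ and /u/, so it spirantizes to the fricative [v]. /d/ is a stop between vowels /u/ and /i/, so it spirantizes to the fricative [z]. /k/ is a stop between vowels /i/ and /i/, so it spirantizes to the fricative [x]. /p/ is a stop between vowels /i/ and /i/, so it spirantizes to the fricative [f]. /oubudikipiaz/ → ouvuzixifiaz.
Rule 5 (final a-epenthesis): the form ends in the consonant /z/, so [a] is inserted word-finally. /ouvuzixifiaz/ → ouvuzixifiaza.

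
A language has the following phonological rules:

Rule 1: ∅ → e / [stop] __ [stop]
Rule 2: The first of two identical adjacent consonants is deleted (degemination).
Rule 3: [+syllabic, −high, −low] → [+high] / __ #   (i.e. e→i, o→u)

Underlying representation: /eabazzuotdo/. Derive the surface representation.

Rule 1 (stop-cluster e-epenthesis): /t/ and /d/ form a stop–stop cluster, so [e] is inserted between them. /eabazzuotdo/ → eabazzuotedo.
Rule 2 (degemination): /zz/ is a geminate; the first /z/ deletes. /eabazzuotedo/ → eabazuotedo.
Rule 3 (final vowel raising): /o/ is a mid vowel in word-final position, so it raises to [u]. /eabazuotedo/ → eabazuotedu.

eabazuotedu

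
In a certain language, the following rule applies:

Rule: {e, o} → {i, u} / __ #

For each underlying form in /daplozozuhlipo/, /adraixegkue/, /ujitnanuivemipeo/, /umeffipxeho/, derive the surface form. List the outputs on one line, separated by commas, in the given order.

/daplozozuhlipo/: /o/ is a mid vowel in word-final position, so it raises to [u]. → [daplozozuhlipu].
/adraixegkue/: /e/ is a mid vowel in word-final position, so it raises to [i]. → [adraixegkui].
/ujitnanuivemipeo/: /o/ is a mid vowel in word-final position, so it raises to [u]. → [ujitnanuivemipeu].
/umeffipxeho/: /o/ is a mid vowel in word-final position, so it raises to [u]. → [umeffipxehu].

daplozozuhlipu, adraixegkui, ujitnanuivemipeu, umeffipxehu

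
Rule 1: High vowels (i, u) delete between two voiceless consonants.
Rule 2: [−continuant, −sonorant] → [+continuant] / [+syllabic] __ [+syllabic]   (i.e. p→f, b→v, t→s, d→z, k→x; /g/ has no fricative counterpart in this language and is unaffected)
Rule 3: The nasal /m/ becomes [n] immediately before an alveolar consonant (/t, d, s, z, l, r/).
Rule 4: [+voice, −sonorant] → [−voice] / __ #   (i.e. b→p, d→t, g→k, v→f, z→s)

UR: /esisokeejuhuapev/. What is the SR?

Rule 1 (high vowel syncope): /i/ is a high vowel flanked by voiceless consonants /s/ and /s/, so it deletes. /esisokeejuhuapev/ → essokeejuhuapev.
Rule 2 (intervocalic spirantization): /k/ is a stop between vowels /o/ and /e/, so it spirantizes to the fricative [x]. /p/ is a stop between vowels /a/ and /e/, so it spirantizes to the fricative [f]. /essokeejuhuapev/ → essoxeejuhuafev.
Rule 3 (nasal place assimilation): no segment meets the environment; /essoxeejuhuafev/ is unchanged.
Rule 4 (final devoicing): /v/ is a voiced obstruent in word-final position, so it devoices to [f]. /essoxeejuhuafev/ → essoxeejuhuafef.

essoxeejuhuafef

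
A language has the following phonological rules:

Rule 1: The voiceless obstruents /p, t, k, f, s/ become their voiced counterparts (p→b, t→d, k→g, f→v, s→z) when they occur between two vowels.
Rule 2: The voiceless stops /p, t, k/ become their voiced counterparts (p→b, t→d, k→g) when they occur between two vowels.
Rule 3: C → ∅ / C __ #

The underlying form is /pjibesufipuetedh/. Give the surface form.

pjibezuvibueded

Rule 1 (intervocalic voicing): /s/ is a voiceless obstruent between vowels /e/ and /u/, so it voices to [z]. /f/ is a voiceless obstruent between vowels /u/ and /i/, so it voices to [v]. /p/ is a voiceless obstruent between vowels /i/ and /u/, so it voices to [b]. /t/ is a voiceless obstruent between vowels /e/ and /e/, so it voices to [d]. /pjibesufipuetedh/ → pjibezuvibuededh.
Rule 2 (intervocalic voicing): no segment meets the environment; /pjibezuvibuededh/ is unchanged.
Rule 3 (final cluster simplification): /h/ is the second consonant of a word-final cluster /dh/, so it deletes. /pjibezuvibuededh/ → pjibezuvibueded.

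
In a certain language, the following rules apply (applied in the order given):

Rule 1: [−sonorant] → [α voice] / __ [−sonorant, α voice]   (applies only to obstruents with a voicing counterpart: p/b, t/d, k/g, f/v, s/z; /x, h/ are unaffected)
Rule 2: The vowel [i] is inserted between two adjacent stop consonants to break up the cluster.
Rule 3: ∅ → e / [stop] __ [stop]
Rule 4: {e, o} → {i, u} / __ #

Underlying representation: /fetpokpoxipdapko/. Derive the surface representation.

fetipokipoxibidapiku

Rule 1 (regressive voicing assimilation): /p/ precedes the voiced obstruent /d/, so it voices to [b] by assimilation. /fetpokpoxipdapko/ → fetpokpoxibdapko.
Rule 2 (stop-cluster i-epenthesis): /t/ and /p/ form a stop–stop cluster, so [i] is inserted between them. /k/ and /p/ form a stop–stop cluster, so [i] is inserted between them. /b/ and /d/ form a stop–stop cluster, so [i] is inserted between them. /p/ and /k/ form a stop–stop cluster, so [i] is inserted between them. /fetpokpoxibdapko/ → fetipokipoxibidapiko.
Rule 3 (stop-cluster e-epenthesis): no segment meets the environment; /fetipokipoxibidapiko/ is unchanged.
Rule 4 (final vowel raising): /o/ is a mid vowel in word-final position, so it raises to [u]. /fetipokipoxibidapiko/ → fetipokipoxibidapiku.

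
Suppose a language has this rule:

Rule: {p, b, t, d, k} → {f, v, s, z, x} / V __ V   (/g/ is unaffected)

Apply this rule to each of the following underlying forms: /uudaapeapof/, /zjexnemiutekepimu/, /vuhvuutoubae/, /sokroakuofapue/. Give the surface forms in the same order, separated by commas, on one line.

uuzaafeafof, zjexnemiusexefimu, vuhvuusouvae, sokroaxuofafue

/uudaapeapof/: /d/ is a stop between vowels /u/ and /a/, so it spirantizes to the fricative [z]. /p/ is a stop between vowels /a/ and /e/, so it spirantizes to the fricative [f]. /p/ is a stop between vowels /a/ and /o/, so it spirantizes to the fricative [f]. → [uuzaafeafof].
/zjexnemiutekepimu/: /t/ is a stop between vowels /u/ and /e/, so it spirantizes to the fricative [s]. /k/ is a stop between vowels /e/ and /e/, so it spirantizes to the fricative [x]. /p/ is a stop between vowels /e/ and /i/, so it spirantizes to the fricative [f]. → [zjexnemiusexefimu].
/vuhvuutoubae/: /t/ is a stop between vowels /u/ and /o/, so it spirantizes to the fricative [s]. /b/ is a stop between vowels /u/ and /a/, so it spirantizes to the fricative [v]. → [vuhvuusouvae].
/sokroakuofapue/: /k/ is a stop between vowels /a/ and /u/, so it spirantizes to the fricative [x]. /p/ is a stop between vowels /a/ and /u/, so it spirantizes to the fricative [f]. → [sokroaxuofafue].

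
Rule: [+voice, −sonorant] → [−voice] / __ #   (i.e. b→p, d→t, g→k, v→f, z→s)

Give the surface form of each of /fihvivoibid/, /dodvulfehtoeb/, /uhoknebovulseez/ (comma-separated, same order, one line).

/fihvivoibid/: /d/ is a voiced obstruent in word-final position, so it devoices to [t]. → [fihvivoibit].
/dodvulfehtoeb/: /b/ is a voiced obstruent in word-final position, so it devoices to [p]. → [dodvulfehtoep].
/uhoknebovulseez/: /z/ is a voiced obstruent in word-final position, so it devoices to [s]. → [uhoknebovulsees].

fihvivoibit, dodvulfehtoep, uhoknebovulsees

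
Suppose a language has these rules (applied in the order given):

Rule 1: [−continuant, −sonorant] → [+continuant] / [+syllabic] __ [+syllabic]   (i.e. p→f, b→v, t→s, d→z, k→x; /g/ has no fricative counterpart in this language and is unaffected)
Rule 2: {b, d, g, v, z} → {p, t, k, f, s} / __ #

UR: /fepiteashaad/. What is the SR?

Rule 1 (intervocalic spirantization): /p/ is a stop between vowels /e/ and /i/, so it spirantizes to the fricative [f]. /t/ is a stop between vowels /i/ and /e/, so it spirantizes to the fricative [s]. /fepiteashaad/ → fefiseashaad.
Rule 2 (final devoicing): /d/ is a voiced obstruent in word-final position, so it devoices to [t]. /fefiseashaad/ → fefiseashaat.

fefiseashaat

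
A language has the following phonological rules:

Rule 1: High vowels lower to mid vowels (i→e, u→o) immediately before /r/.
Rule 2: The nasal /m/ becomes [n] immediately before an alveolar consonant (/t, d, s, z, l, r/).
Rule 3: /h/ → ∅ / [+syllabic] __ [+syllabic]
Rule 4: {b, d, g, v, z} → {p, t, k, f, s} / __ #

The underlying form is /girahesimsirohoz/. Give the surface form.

geraesinseroos

Rule 1 (pre-rhotic lowering): /i/ is a high vowel immediately before /r/, so it lowers to [e]. /i/ is a high vowel immediately before /r/, so it lowers to [e]. /girahesimsirohoz/ → gerahesimserohoz.
Rule 2 (nasal place assimilation): /m/ precedes the alveolar consonant /s/, so it assimilates in place to [n]. /gerahesimserohoz/ → gerahesinserohoz.
Rule 3 (intervocalic h-deletion): /h/ occurs between vowels /a/ and /e/, so it deletes. /h/ occurs between vowels /o/ and /o/, so it deletes. /gerahesinserohoz/ → geraesinserooz.
Rule 4 (final devoicing): /z/ is a voiced obstruent in word-final position, so it devoices to [s]. /geraesinserooz/ → geraesinseroos.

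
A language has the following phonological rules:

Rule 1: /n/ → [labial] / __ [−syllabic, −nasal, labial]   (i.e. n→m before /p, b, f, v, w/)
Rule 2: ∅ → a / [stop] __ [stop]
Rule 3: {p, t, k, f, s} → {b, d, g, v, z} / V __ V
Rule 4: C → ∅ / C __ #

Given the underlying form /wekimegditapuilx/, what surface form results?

wegimegadidabuil

Rule 1 (nasal place assimilation): no segment meets the environment; /wekimegditapuilx/ is unchanged.
Rule 2 (stop-cluster a-epenthesis): /g/ and /d/ form a stop–stop cluster, so [a] is inserted between them. /wekimegditapuilx/ → wekimegaditapuilx.
Rule 3 (intervocalic voicing): /k/ is a voiceless obstruent between vowels /e/ and /i/, so it voices to [g]. /t/ is a voiceless obstruent between vowels /i/ and /a/, so it voices to [d]. /p/ is a voiceless obstruent between vowels /a/ and /u/, so it voices to [b]. /wekimegaditapuilx/ → wegimegadidabuilx.
Rule 4 (final cluster simplification): /x/ is the second consonant of a word-final cluster /lx/, so it deletes. /wegimegadidabuilx/ → wegimegadidabuil.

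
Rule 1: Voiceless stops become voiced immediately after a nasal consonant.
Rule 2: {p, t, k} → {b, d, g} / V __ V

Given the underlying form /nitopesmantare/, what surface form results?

Rule 1 (post-nasal voicing): /t/ is a voiceless stop immediately after the nasal /n/, so it voices to [d]. /nitopesmantare/ → nitopesmandare.
Rule 2 (intervocalic voicing): /t/ is a voiceless stop between vowels /i/ and /o/, so it voices to [d]. /p/ is a voiceless stop between vowels /o/ and /e/, so it voices to [b]. /nitopesmandare/ → nidobesmandare.

nidobesmandare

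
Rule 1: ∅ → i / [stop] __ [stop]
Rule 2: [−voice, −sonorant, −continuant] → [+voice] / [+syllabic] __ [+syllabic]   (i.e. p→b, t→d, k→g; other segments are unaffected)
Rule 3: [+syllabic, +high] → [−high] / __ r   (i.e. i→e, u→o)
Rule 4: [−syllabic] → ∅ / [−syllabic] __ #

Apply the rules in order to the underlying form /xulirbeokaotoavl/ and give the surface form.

xulerbeogaodoav

Rule 1 (stop-cluster i-epenthesis): no segment meets the environment; /xulirbeokaotoavl/ is unchanged.
Rule 2 (intervocalic voicing): /k/ is a voiceless stop between vowels /o/ and /a/, so it voices to [g]. /t/ is a voiceless stop between vowels /o/ and /o/, so it voices to [d]. /xulirbeokaotoavl/ → xulirbeogaodoavl.
Rule 3 (pre-rhotic lowering): /i/ is a high vowel immediately before /r/, so it lowers to [e]. /xulirbeogaodoavl/ → xulerbeogaodoavl.
Rule 4 (final cluster simplification): /l/ is the second consonant of a word-final cluster /vl/, so it deletes. /xulerbeogaodoavl/ → xulerbeogaodoav.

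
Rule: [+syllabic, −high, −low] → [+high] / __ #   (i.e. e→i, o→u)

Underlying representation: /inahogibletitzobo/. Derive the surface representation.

Scanning /inahogibletitzobo/: /o/ at position 5 is not in the conditioning environment; /e/ at position 10 is not in the conditioning environment; /o/ at position 15 is not in the conditioning environment; /o/ is a mid vowel in word-final position, so it raises to [u].
Result: [inahogibletitzobu].

inahogibletitzobu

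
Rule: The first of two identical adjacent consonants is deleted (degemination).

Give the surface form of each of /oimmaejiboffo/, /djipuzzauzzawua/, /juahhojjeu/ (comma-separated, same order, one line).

/oimmaejiboffo/: /mm/ is a geminate; the first /m/ deletes. /ff/ is a geminate; the first /f/ deletes. → [oimaejibofo].
/djipuzzauzzawua/: /zz/ is a geminate; the first /z/ deletes. /zz/ is a geminate; the first /z/ deletes. → [djipuzauzawua].
/juahhojjeu/: /hh/ is a geminate; the first /h/ deletes. /jj/ is a geminate; the first /j/ deletes. → [juahojeu].

oimaejibofo, djipuzauzawua, juahojeu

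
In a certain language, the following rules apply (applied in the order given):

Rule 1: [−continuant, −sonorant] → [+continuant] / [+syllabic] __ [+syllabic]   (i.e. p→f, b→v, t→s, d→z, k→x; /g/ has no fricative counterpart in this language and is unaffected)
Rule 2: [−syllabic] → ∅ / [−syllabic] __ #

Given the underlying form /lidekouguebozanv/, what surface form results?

lizexouguevozan

Rule 1 (intervocalic spirantization): /d/ is a stop between vowels /i/ and /e/, so it spirantizes to the fricative [z]. /k/ is a stop between vowels /e/ and /o/, so it spirantizes to the fricative [x]. /b/ is a stop between vowels /e/ and /o/, so it spirantizes to the fricative [v]. /lidekouguebozanv/ → lizexouguevozanv.
Rule 2 (final cluster simplification): /v/ is the second consonant of a word-final cluster /nv/, so it deletes. /lizexouguevozanv/ → lizexouguevozan.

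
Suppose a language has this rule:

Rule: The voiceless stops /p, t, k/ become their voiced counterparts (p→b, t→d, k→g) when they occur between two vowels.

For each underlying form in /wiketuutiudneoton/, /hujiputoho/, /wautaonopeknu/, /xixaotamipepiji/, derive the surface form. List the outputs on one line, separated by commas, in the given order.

/wiketuutiudneoton/: /k/ is a voiceless stop between vowels /i/ and /e/, so it voices to [g]. /t/ is a voiceless stop between vowels /e/ and /u/, so it voices to [d]. /t/ is a voiceless stop between vowels /u/ and /i/, so it voices to [d]. /t/ is a voiceless stop between vowels /o/ and /o/, so it voices to [d]. → [wigeduudiudneodon].
/hujiputoho/: /p/ is a voiceless stop between vowels /i/ and /u/, so it voices to [b]. /t/ is a voiceless stop between vowels /u/ and /o/, so it voices to [d]. → [hujibudoho].
/wautaonopeknu/: /t/ is a voiceless stop between vowels /u/ and /a/, so it voices to [d]. /p/ is a voiceless stop between vowels /o/ and /e/, so it voices to [b]. → [waudaonobeknu].
/xixaotamipepiji/: /t/ is a voiceless stop between vowels /o/ and /a/, so it voices to [d]. /p/ is a voiceless stop between vowels /i/ and /e/, so it voices to [b]. /p/ is a voiceless stop between vowels /e/ and /i/, so it voices to [b]. → [xixaodamibebiji].

wigeduudiudneodon, hujibudoho, waudaonobeknu, xixaodamibebiji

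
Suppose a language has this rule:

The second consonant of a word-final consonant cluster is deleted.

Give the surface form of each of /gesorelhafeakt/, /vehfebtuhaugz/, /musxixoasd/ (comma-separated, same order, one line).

/gesorelhafeakt/: /t/ is the second consonant of a word-final cluster /kt/, so it deletes. → [gesorelhafeak].
/vehfebtuhaugz/: /z/ is the second consonant of a word-final cluster /gz/, so it deletes. → [vehfebtuhaug].
/musxixoasd/: /d/ is the second consonant of a word-final cluster /sd/, so it deletes. → [musxixoas].

gesorelhafeak, vehfebtuhaug, musxixoas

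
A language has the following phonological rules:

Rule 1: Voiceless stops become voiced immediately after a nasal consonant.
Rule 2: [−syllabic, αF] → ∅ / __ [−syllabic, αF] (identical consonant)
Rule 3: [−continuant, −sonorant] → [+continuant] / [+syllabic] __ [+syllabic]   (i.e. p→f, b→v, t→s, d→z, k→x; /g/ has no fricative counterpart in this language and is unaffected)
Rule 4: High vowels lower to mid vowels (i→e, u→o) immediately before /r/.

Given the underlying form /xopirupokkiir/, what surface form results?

xoferufoxier

Rule 1 (post-nasal voicing): no segment meets the environment; /xopirupokkiir/ is unchanged.
Rule 2 (degemination): /kk/ is a geminate; the first /k/ deletes. /xopirupokkiir/ → xopirupokiir.
Rule 3 (intervocalic spirantization): /p/ is a stop between vowels /o/ and /i/, so it spirantizes to the fricative [f]. /p/ is a stop between vowels /u/ and /o/, so it spirantizes to the fricative [f]. /k/ is a stop between vowels /o/ and /i/, so it spirantizes to the fricative [x]. /xopirupokiir/ → xofirufoxiir.
Rule 4 (pre-rhotic lowering): /i/ is a high vowel immediately before /r/, so it lowers to [e]. /i/ is a high vowel immediately before /r/, so it lowers to [e]. /xofirufoxiir/ → xoferufoxier.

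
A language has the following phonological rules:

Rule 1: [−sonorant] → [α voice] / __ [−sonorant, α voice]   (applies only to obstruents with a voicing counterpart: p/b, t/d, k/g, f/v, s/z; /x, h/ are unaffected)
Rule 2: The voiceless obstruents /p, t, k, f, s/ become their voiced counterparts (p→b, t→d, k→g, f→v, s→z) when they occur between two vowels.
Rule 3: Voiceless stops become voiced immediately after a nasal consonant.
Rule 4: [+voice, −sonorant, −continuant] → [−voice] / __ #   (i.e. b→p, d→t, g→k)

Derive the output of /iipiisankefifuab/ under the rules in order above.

iibiizangevivuap

Rule 1 (regressive voicing assimilation): no segment meets the environment; /iipiisankefifuab/ is unchanged.
Rule 2 (intervocalic voicing): /p/ is a voiceless obstruent between vowels /i/ and /i/, so it voices to [b]. /s/ is a voiceless obstruent between vowels /i/ and /a/, so it voices to [z]. /f/ is a voiceless obstruent between vowels /e/ and /i/, so it voices to [v]. /f/ is a voiceless obstruent between vowels /i/ and /u/, so it voices to [v]. /iipiisankefifuab/ → iibiizankevivuab.
Rule 3 (post-nasal voicing): /k/ is a voiceless stop immediately after the nasal /n/, so it voices to [g]. /iibiizankevivuab/ → iibiizangevivuab.
Rule 4 (final devoicing): /b/ is a voiced stop in word-final position, so it devoices to [p]. /iibiizangevivuab/ → iibiizangevivuap.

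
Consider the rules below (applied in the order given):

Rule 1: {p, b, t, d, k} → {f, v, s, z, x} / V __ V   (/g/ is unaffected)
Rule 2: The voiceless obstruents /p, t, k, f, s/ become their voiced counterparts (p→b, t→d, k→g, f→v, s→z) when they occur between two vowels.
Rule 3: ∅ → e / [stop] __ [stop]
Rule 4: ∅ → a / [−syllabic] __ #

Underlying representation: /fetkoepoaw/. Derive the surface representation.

fetekoevoawa

Rule 1 (intervocalic spirantization): /p/ is a stop between vowels /e/ and /o/, so it spirantizes to the fricative [f]. /fetkoepoaw/ → fetkoefoaw.
Rule 2 (intervocalic voicing): /f/ is a voiceless obstruent between vowels /e/ and /o/, so it voices to [v]. /fetkoefoaw/ → fetkoevoaw.
Rule 3 (stop-cluster e-epenthesis): /t/ and /k/ form a stop–stop cluster, so [e] is inserted between them. /fetkoevoaw/ → fetekoevoaw.
Rule 4 (final a-epenthesis): the form ends in the consonant /w/, so [a] is inserted word-finally. /fetekoevoaw/ → fetekoevoawa.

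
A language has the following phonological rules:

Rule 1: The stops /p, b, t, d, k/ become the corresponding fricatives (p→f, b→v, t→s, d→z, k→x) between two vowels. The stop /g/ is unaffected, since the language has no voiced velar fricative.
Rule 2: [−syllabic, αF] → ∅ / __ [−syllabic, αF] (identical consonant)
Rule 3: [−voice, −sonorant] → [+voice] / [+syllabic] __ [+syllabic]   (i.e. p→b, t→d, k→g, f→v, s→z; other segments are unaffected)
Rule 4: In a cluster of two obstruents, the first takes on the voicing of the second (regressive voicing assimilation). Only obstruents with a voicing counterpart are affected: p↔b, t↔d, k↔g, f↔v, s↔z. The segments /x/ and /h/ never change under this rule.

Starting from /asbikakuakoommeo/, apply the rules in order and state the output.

azbixaxuaxoomeo

Rule 1 (intervocalic spirantization): /k/ is a stop between vowels /i/ and /a/, so it spirantizes to the fricative [x]. /k/ is a stop between vowels /a/ and /u/, so it spirantizes to the fricative [x]. /k/ is a stop between vowels /a/ and /o/, so it spirantizes to the fricative [x]. /asbikakuakoommeo/ → asbixaxuaxoommeo.
Rule 2 (degemination): /mm/ is a geminate; the first /m/ deletes. /asbixaxuaxoommeo/ → asbixaxuaxoomeo.
Rule 3 (intervocalic voicing): no segment meets the environment; /asbixaxuaxoomeo/ is unchanged.
Rule 4 (regressive voicing assimilation): /s/ precedes the voiced obstruent /b/, so it voices to [z] by assimilation. /asbixaxuaxoomeo/ → azbixaxuaxoomeo.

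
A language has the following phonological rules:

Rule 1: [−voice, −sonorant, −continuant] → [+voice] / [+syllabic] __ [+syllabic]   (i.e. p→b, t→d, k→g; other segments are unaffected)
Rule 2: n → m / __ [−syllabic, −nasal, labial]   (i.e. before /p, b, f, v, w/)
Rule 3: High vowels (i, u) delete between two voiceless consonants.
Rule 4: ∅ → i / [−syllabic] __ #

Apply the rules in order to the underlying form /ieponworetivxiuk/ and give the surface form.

Rule 1 (intervocalic voicing): /p/ is a voiceless stop between vowels /e/ and /o/, so it voices to [b]. /t/ is a voiceless stop between vowels /e/ and /i/, so it voices to [d]. /ieponworetivxiuk/ → iebonworedivxiuk.
Rule 2 (nasal place assimilation): /n/ precedes the labial consonant /w/, so it assimilates in place to [m]. /iebonworedivxiuk/ → iebomworedivxiuk.
Rule 3 (high vowel syncope): no segment meets the environment; /iebomworedivxiuk/ is unchanged.
Rule 4 (final i-epenthesis): the form ends in the consonant /k/, so [i] is inserted word-finally. /iebomworedivxiuk/ → iebomworedivxiuki.

iebomworedivxiuki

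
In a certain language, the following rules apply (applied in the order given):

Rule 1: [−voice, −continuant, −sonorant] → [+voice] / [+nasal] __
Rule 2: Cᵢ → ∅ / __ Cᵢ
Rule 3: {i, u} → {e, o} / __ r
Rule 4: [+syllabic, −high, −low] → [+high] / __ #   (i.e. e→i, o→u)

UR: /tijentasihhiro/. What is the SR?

tijendasiheru

Rule 1 (post-nasal voicing): /t/ is a voiceless stop immediately after the nasal /n/, so it voices to [d]. /tijentasihhiro/ → tijendasihhiro.
Rule 2 (degemination): /hh/ is a geminate; the first /h/ deletes. /tijendasihhiro/ → tijendasihiro.
Rule 3 (pre-rhotic lowering): /i/ is a high vowel immediately before /r/, so it lowers to [e]. /tijendasihiro/ → tijendasihero.
Rule 4 (final vowel raising): /o/ is a mid vowel in word-final position, so it raises to [u]. /tijendasihero/ → tijendasiheru.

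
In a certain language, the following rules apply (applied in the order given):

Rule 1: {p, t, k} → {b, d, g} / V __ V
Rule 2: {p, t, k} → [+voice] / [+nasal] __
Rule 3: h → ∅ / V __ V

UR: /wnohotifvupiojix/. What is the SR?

Rule 1 (intervocalic voicing): /t/ is a voiceless stop between vowels /o/ and /i/, so it voices to [d]. /p/ is a voiceless stop between vowels /u/ and /i/, so it voices to [b]. /wnohotifvupiojix/ → wnohodifvubiojix.
Rule 2 (post-nasal voicing): no segment meets the environment; /wnohodifvubiojix/ is unchanged.
Rule 3 (intervocalic h-deletion): /h/ occurs between vowels /o/ and /o/, so it deletes. /wnohodifvubiojix/ → wnoodifvubiojix.

wnoodifvubiojix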